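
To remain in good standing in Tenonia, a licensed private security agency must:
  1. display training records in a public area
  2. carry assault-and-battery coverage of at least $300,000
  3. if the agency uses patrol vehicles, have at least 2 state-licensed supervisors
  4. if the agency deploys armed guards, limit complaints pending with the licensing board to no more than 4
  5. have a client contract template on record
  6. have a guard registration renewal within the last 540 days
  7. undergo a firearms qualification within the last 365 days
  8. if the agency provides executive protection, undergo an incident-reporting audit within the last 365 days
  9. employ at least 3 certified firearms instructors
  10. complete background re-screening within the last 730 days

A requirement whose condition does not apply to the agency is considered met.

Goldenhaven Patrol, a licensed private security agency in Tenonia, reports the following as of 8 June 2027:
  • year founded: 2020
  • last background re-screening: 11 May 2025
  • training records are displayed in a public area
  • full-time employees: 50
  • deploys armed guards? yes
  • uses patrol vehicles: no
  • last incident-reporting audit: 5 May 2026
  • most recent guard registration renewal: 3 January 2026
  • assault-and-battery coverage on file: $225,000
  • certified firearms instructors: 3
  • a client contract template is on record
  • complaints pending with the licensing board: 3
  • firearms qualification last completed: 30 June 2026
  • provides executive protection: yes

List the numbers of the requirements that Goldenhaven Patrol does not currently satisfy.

2, 8, 10

1. training records present → met
2. assault-and-battery coverage $225,000 < $300,000 → not met
3. condition 'uses patrol vehicles' does not hold → requirement n/a → met
4. condition 'deploys armed guards' holds; complaints pending with the licensing board 3 ≤ 4 → met
5. client contract template present → met
6. guard registration renewal 521 days ago vs limit 540 → met
7. firearms qualification 343 days ago vs limit 365 → met
8. condition 'provides executive protection' holds; incident-reporting audit 399 days ago vs limit 365 → not met
9. certified firearms instructors 3 ≥ 3 → met
10. background re-screening 758 days ago vs limit 730 → not met
Not met: 2, 8, 10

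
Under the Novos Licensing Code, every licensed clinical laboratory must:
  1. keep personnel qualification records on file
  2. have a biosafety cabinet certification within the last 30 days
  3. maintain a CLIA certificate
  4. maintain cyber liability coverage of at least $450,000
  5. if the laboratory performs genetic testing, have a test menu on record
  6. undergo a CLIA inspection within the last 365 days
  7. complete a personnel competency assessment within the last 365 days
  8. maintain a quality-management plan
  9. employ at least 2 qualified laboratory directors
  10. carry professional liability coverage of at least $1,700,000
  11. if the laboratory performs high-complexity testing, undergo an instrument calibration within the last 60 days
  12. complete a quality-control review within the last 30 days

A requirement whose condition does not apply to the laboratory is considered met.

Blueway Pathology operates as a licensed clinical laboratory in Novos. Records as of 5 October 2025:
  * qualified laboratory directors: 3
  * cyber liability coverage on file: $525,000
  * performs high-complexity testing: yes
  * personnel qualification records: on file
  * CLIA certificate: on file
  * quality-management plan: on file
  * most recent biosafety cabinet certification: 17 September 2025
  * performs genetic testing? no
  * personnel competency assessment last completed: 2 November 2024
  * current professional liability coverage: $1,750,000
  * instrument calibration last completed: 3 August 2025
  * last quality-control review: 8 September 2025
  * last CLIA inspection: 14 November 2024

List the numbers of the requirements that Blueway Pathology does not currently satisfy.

11

1. personnel qualification records present → met
2. biosafety cabinet certification 18 days ago vs limit 30 → met
3. CLIA certificate present → met
4. cyber liability coverage $525,000 ≥ $450,000 → met
5. condition 'performs genetic testing' does not hold → requirement n/a → met
6. CLIA inspection 325 days ago vs limit 365 → met
7. personnel competency assessment 337 days ago vs limit 365 → met
8. quality-management plan present → met
9. qualified laboratory directors 3 ≥ 2 → met
10. professional liability coverage $1,750,000 ≥ $1,700,000 → met
11. condition 'performs high-complexity testing' holds; instrument calibration 63 days ago vs limit 60 → not met
12. quality-control review 27 days ago vs limit 30 → met
Not met: 11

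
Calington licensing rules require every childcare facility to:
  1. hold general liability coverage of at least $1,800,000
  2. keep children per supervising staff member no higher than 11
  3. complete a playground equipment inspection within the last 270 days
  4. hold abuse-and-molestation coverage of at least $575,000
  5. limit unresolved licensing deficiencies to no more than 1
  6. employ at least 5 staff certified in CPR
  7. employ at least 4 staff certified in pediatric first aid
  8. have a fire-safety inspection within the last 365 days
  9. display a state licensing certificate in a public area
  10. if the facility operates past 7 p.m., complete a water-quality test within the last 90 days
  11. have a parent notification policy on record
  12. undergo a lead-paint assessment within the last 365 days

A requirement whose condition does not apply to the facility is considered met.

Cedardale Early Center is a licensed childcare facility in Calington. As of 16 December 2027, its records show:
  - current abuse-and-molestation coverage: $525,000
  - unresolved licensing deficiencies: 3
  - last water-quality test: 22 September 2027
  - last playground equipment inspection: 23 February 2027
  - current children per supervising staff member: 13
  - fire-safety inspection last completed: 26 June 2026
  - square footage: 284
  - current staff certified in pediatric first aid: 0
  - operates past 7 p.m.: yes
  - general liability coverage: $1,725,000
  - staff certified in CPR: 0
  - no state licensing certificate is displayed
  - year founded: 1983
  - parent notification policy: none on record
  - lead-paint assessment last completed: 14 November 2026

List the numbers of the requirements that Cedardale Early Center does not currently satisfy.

1. general liability coverage $1,725,000 < $1,800,000 → not met
2. children per supervising staff member 13 > 11 → not met
3. playground equipment inspection 296 days ago vs limit 270 → not met
4. abuse-and-molestation coverage $525,000 < $575,000 → not met
5. unresolved licensing deficiencies 3 > 1 → not met
6. staff certified in CPR 0 < 5 → not met
7. staff certified in pediatric first aid 0 < 4 → not met
8. fire-safety inspection 538 days ago vs limit 365 → not met
9. state licensing certificate absent → not met
10. condition 'operates past 7 p.m.' holds; water-quality test 85 days ago vs limit 90 → met
11. parent notification policy absent → not met
12. lead-paint assessment 397 days ago vs limit 365 → not met
Not met: 1, 2, 3, 4, 5, 6, 7, 8, 9, 11, 12

1, 2, 3, 4, 5, 6, 7, 8, 9, 11, 12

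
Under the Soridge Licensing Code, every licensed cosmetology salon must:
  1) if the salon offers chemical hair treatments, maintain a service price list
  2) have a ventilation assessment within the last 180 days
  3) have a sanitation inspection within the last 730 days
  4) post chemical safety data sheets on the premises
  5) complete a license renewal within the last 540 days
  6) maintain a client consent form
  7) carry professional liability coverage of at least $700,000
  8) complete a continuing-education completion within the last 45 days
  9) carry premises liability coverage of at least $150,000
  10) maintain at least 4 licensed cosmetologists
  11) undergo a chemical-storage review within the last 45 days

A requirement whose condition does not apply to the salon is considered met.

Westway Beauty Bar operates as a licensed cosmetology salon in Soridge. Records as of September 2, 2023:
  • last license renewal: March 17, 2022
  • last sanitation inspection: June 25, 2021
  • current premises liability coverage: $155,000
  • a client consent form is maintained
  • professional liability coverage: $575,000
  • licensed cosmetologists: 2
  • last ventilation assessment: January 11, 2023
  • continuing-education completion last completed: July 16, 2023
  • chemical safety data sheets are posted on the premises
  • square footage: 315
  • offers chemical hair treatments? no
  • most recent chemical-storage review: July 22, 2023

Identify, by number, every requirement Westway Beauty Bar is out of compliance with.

2, 3, 7, 8, 10

1. condition 'offers chemical hair treatments' does not hold → requirement n/a → met
2. ventilation assessment 234 days ago vs limit 180 → not met
3. sanitation inspection 799 days ago vs limit 730 → not met
4. chemical safety data sheets present → met
5. license renewal 534 days ago vs limit 540 → met
6. client consent form present → met
7. professional liability coverage $575,000 < $700,000 → not met
8. continuing-education completion 48 days ago vs limit 45 → not met
9. premises liability coverage $155,000 ≥ $150,000 → met
10. licensed cosmetologists 2 < 4 → not met
11. chemical-storage review 42 days ago vs limit 45 → met
Not met: 2, 3, 7, 8, 10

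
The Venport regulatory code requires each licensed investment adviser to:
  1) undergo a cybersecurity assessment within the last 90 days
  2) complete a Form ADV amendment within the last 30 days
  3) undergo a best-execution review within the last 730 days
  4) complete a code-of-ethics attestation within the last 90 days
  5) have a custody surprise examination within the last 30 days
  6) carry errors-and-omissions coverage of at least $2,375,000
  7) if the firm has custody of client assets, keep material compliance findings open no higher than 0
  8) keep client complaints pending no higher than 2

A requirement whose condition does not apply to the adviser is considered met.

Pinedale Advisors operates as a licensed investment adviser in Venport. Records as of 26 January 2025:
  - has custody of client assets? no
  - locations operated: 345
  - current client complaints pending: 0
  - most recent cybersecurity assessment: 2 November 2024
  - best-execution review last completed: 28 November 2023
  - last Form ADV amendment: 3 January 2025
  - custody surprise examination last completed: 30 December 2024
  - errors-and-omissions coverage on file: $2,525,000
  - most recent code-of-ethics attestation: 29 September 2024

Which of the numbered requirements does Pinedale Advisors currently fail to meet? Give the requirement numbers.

4

1. cybersecurity assessment 85 days ago vs limit 90 → met
2. Form ADV amendment 23 days ago vs limit 30 → met
3. best-execution review 425 days ago vs limit 730 → met
4. code-of-ethics attestation 119 days ago vs limit 90 → not met
5. custody surprise examination 27 days ago vs limit 30 → met
6. errors-and-omissions coverage $2,525,000 ≥ $2,375,000 → met
7. condition 'has custody of client assets' does not hold → requirement n/a → met
8. client complaints pending 0 ≤ 2 → met
Not met: 4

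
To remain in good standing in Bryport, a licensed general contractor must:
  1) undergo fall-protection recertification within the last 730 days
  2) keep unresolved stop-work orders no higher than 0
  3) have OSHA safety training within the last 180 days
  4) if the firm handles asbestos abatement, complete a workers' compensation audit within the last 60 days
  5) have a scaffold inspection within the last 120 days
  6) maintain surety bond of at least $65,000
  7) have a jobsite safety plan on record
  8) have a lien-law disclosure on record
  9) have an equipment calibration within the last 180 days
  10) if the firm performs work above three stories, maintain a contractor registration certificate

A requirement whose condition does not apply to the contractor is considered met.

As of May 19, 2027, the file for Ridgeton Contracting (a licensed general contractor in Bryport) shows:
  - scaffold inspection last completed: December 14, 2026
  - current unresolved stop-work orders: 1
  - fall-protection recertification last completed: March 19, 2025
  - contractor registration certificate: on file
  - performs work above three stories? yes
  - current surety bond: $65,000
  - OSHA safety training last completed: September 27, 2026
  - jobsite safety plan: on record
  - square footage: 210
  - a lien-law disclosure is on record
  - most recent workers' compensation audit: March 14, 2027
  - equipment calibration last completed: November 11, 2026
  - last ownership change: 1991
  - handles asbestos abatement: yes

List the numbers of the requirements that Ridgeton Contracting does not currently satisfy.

1. fall-protection recertification 791 days ago vs limit 730 → not met
2. unresolved stop-work orders 1 > 0 → not met
3. OSHA safety training 234 days ago vs limit 180 → not met
4. condition 'handles asbestos abatement' holds; workers' compensation audit 66 days ago vs limit 60 → not met
5. scaffold inspection 156 days ago vs limit 120 → not met
6. surety bond $65,000 ≥ $65,000 → met
7. jobsite safety plan present → met
8. lien-law disclosure present → met
9. equipment calibration 189 days ago vs limit 180 → not met
10. condition 'performs work above three stories' holds; contractor registration certificate present → met
Not met: 1, 2, 3, 4, 5, 9

1, 2, 3, 4, 5, 9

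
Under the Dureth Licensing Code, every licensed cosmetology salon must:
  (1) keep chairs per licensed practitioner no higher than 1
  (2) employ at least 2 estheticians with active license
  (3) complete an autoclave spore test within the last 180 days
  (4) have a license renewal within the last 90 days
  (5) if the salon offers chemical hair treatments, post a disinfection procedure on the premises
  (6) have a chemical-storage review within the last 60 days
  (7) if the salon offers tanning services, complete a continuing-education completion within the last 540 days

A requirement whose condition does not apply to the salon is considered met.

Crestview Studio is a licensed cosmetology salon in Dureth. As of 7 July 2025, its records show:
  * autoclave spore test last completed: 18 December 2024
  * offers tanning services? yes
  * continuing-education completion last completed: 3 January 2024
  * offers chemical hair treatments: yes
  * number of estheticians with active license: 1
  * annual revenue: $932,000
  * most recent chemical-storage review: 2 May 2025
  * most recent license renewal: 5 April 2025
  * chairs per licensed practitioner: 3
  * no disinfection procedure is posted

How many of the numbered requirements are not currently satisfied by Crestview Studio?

7

1. chairs per licensed practitioner 3 > 1 → not met
2. estheticians with active license 1 < 2 → not met
3. autoclave spore test 201 days ago vs limit 180 → not met
4. license renewal 93 days ago vs limit 90 → not met
5. condition 'offers chemical hair treatments' holds; disinfection procedure absent → not met
6. chemical-storage review 66 days ago vs limit 60 → not met
7. condition 'offers tanning services' holds; continuing-education completion 551 days ago vs limit 540 → not met
Not met: 7 of 7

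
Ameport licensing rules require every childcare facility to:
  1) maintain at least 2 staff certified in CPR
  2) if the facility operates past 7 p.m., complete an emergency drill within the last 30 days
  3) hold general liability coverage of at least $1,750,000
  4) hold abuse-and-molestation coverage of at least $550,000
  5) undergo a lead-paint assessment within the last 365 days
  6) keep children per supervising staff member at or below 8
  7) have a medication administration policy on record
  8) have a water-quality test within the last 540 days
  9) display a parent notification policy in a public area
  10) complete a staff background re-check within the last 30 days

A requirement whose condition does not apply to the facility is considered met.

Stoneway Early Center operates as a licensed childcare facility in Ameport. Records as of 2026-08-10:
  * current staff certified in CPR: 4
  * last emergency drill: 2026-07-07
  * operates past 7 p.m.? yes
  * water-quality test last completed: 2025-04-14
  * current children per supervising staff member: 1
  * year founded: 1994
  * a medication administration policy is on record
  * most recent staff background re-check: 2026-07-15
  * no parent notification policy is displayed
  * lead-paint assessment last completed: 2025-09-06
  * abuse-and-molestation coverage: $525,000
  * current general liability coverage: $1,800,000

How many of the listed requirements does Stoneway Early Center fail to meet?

1. staff certified in CPR 4 ≥ 2 → met
2. condition 'operates past 7 p.m.' holds; emergency drill 34 days ago vs limit 30 → not met
3. general liability coverage $1,800,000 ≥ $1,750,000 → met
4. abuse-and-molestation coverage $525,000 < $550,000 → not met
5. lead-paint assessment 338 days ago vs limit 365 → met
6. children per supervising staff member 1 ≤ 8 → met
7. medication administration policy present → met
8. water-quality test 483 days ago vs limit 540 → met
9. parent notification policy absent → not met
10. staff background re-check 26 days ago vs limit 30 → met
Not met: 3 of 10

3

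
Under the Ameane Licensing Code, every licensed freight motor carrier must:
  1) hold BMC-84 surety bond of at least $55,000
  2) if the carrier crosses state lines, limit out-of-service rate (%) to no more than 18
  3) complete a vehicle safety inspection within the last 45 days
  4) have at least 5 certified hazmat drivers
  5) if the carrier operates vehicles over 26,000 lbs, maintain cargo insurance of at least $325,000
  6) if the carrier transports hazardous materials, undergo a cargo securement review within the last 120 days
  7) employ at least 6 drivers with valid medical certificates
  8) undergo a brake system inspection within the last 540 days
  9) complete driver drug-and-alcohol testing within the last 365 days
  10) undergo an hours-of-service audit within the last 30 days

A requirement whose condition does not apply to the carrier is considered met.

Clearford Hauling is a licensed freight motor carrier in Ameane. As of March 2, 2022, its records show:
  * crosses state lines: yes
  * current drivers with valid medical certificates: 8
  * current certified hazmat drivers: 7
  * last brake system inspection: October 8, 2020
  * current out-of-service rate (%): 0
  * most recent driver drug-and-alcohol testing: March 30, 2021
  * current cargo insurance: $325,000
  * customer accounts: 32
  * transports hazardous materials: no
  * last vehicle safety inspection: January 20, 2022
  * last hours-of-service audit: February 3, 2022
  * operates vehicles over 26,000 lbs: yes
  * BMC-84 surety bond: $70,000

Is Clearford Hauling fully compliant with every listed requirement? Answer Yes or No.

1. BMC-84 surety bond $70,000 ≥ $55,000 → met
2. condition 'crosses state lines' holds; out-of-service rate (%) 0 ≤ 18 → met
3. vehicle safety inspection 41 days ago vs limit 45 → met
4. certified hazmat drivers 7 ≥ 5 → met
5. condition 'operates vehicles over 26,000 lbs' holds; cargo insurance $325,000 ≥ $325,000 → met
6. condition 'transports hazardous materials' does not hold → requirement n/a → met
7. drivers with valid medical certificates 8 ≥ 6 → met
8. brake system inspection 510 days ago vs limit 540 → met
9. driver drug-and-alcohol testing 337 days ago vs limit 365 → met
10. hours-of-service audit 27 days ago vs limit 30 → met
All met.

Yes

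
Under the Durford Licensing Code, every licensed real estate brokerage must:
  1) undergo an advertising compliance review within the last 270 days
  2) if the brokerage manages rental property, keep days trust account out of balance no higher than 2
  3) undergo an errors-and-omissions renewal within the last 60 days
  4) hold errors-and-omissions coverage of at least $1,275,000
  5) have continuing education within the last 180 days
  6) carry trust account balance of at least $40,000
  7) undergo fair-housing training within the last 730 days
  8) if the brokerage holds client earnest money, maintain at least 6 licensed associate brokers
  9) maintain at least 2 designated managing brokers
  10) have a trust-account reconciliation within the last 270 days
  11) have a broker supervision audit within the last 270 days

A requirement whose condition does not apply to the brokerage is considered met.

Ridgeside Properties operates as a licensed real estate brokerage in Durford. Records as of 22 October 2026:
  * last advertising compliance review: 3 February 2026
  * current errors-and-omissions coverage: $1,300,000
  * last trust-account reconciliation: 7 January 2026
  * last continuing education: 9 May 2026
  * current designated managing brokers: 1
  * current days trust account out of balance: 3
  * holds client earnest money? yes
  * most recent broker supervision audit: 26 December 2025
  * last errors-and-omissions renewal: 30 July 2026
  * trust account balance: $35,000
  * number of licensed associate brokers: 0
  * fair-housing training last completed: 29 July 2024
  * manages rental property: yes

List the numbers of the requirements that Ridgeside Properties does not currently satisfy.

1. advertising compliance review 261 days ago vs limit 270 → met
2. condition 'manages rental property' holds; days trust account out of balance 3 > 2 → not met
3. errors-and-omissions renewal 84 days ago vs limit 60 → not met
4. errors-and-omissions coverage $1,300,000 ≥ $1,275,000 → met
5. continuing education 166 days ago vs limit 180 → met
6. trust account balance $35,000 < $40,000 → not met
7. fair-housing training 815 days ago vs limit 730 → not met
8. condition 'holds client earnest money' holds; licensed associate brokers 0 < 6 → not met
9. designated managing brokers 1 < 2 → not met
10. trust-account reconciliation 288 days ago vs limit 270 → not met
11. broker supervision audit 300 days ago vs limit 270 → not met
Not met: 2, 3, 6, 7, 8, 9, 10, 11

2, 3, 6, 7, 8, 9, 10, 11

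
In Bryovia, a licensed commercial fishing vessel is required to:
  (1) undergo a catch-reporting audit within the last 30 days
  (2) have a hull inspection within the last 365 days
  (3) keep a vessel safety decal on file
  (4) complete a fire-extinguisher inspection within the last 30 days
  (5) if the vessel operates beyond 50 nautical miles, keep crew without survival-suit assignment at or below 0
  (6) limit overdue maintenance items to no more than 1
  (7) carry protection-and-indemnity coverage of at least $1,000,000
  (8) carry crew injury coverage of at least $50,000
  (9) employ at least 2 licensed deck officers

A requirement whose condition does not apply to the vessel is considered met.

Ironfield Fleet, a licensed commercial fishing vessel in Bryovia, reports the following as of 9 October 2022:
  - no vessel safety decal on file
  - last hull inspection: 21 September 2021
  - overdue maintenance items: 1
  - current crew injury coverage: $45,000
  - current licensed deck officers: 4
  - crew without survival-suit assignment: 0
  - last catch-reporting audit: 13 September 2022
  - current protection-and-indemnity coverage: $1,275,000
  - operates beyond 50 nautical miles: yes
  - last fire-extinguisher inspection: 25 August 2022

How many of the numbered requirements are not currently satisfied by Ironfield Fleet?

4

1. catch-reporting audit 26 days ago vs limit 30 → met
2. hull inspection 383 days ago vs limit 365 → not met
3. vessel safety decal absent → not met
4. fire-extinguisher inspection 45 days ago vs limit 30 → not met
5. condition 'operates beyond 50 nautical miles' holds; crew without survival-suit assignment 0 ≤ 0 → met
6. overdue maintenance items 1 ≤ 1 → met
7. protection-and-indemnity coverage $1,275,000 ≥ $1,000,000 → met
8. crew injury coverage $45,000 < $50,000 → not met
9. licensed deck officers 4 ≥ 2 → met
Not met: 4 of 9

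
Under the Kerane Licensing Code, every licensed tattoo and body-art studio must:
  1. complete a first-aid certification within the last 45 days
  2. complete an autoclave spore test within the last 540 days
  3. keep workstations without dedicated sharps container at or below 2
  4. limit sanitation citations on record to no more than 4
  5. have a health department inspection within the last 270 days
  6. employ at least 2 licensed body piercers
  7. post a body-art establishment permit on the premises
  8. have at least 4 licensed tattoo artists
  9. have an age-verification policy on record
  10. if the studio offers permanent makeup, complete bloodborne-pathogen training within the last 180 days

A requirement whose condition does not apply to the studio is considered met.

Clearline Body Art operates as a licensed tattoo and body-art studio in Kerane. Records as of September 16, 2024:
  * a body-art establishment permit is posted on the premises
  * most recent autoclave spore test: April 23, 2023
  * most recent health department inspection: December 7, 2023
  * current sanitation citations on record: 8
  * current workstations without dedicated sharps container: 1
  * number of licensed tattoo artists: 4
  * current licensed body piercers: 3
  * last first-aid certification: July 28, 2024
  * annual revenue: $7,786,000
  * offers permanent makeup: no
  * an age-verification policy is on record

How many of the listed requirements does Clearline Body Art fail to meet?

3

1. first-aid certification 50 days ago vs limit 45 → not met
2. autoclave spore test 512 days ago vs limit 540 → met
3. workstations without dedicated sharps container 1 ≤ 2 → met
4. sanitation citations on record 8 > 4 → not met
5. health department inspection 284 days ago vs limit 270 → not met
6. licensed body piercers 3 ≥ 2 → met
7. body-art establishment permit present → met
8. licensed tattoo artists 4 ≥ 4 → met
9. age-verification policy present → met
10. condition 'offers permanent makeup' does not hold → requirement n/a → met
Not met: 3 of 10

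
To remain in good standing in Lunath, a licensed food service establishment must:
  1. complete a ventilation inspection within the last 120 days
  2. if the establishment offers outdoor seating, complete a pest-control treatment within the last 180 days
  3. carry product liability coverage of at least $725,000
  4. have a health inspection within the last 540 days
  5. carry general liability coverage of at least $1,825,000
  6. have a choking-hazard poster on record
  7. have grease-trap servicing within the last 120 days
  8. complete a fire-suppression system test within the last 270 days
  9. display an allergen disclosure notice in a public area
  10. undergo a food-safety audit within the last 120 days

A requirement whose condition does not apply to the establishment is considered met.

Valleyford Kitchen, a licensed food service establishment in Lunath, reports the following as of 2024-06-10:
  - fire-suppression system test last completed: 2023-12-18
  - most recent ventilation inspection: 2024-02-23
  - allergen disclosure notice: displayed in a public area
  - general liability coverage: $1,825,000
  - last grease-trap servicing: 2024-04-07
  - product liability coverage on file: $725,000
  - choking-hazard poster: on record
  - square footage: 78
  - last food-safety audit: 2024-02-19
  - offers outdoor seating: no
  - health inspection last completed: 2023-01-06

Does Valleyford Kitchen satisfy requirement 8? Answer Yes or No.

Yes

8. fire-suppression system test 175 days ago vs limit 270 → met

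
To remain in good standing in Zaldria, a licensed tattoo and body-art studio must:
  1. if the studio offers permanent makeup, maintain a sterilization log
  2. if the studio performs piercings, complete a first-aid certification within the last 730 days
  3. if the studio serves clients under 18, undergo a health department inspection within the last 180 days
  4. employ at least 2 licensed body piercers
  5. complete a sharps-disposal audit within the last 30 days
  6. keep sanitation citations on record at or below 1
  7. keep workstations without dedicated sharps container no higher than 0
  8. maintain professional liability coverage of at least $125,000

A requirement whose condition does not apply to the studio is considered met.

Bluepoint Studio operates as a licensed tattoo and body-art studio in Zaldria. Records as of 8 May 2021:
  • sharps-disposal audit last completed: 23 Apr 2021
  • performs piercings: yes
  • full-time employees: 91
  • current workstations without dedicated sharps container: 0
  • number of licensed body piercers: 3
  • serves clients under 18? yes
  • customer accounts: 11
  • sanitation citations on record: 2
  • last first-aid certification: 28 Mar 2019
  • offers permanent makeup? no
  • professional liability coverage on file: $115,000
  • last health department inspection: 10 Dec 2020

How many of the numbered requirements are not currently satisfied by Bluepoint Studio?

3

1. condition 'offers permanent makeup' does not hold → requirement n/a → met
2. condition 'performs piercings' holds; first-aid certification 772 days ago vs limit 730 → not met
3. condition 'serves clients under 18' holds; health department inspection 149 days ago vs limit 180 → met
4. licensed body piercers 3 ≥ 2 → met
5. sharps-disposal audit 15 days ago vs limit 30 → met
6. sanitation citations on record 2 > 1 → not met
7. workstations without dedicated sharps container 0 ≤ 0 → met
8. professional liability coverage $115,000 < $125,000 → not met
Not met: 3 of 8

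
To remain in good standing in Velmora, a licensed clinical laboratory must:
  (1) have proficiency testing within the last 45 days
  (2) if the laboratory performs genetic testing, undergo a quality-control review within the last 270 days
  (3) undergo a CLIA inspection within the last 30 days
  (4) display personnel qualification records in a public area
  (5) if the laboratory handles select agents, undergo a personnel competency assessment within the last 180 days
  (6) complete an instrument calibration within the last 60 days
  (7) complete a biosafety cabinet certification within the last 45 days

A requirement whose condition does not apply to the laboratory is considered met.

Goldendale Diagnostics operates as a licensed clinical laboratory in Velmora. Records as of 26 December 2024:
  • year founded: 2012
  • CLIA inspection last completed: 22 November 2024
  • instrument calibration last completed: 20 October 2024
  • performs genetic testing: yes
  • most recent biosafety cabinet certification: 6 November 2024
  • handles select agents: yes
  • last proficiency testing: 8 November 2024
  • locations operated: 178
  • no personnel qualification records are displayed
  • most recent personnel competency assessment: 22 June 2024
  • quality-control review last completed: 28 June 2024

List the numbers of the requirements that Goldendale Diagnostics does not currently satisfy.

1. proficiency testing 48 days ago vs limit 45 → not met
2. condition 'performs genetic testing' holds; quality-control review 181 days ago vs limit 270 → met
3. CLIA inspection 34 days ago vs limit 30 → not met
4. personnel qualification records absent → not met
5. condition 'handles select agents' holds; personnel competency assessment 187 days ago vs limit 180 → not met
6. instrument calibration 67 days ago vs limit 60 → not met
7. biosafety cabinet certification 50 days ago vs limit 45 → not met
Not met: 1, 3, 4, 5, 6, 7

1, 3, 4, 5, 6, 7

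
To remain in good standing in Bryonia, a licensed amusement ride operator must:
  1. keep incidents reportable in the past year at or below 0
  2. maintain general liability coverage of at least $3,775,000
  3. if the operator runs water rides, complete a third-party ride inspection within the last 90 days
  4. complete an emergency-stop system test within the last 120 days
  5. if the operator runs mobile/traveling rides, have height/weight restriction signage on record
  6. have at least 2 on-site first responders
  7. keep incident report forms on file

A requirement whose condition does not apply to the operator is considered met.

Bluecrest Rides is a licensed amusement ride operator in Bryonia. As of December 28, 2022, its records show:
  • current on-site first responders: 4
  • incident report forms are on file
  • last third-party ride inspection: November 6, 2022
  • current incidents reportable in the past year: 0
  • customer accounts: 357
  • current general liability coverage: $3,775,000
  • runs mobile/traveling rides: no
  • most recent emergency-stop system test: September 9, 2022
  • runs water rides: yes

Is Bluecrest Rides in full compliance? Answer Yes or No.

Yes

1. incidents reportable in the past year 0 ≤ 0 → met
2. general liability coverage $3,775,000 ≥ $3,775,000 → met
3. condition 'runs water rides' holds; third-party ride inspection 52 days ago vs limit 90 → met
4. emergency-stop system test 110 days ago vs limit 120 → met
5. condition 'runs mobile/traveling rides' does not hold → requirement n/a → met
6. on-site first responders 4 ≥ 2 → met
7. incident report forms present → met
All met.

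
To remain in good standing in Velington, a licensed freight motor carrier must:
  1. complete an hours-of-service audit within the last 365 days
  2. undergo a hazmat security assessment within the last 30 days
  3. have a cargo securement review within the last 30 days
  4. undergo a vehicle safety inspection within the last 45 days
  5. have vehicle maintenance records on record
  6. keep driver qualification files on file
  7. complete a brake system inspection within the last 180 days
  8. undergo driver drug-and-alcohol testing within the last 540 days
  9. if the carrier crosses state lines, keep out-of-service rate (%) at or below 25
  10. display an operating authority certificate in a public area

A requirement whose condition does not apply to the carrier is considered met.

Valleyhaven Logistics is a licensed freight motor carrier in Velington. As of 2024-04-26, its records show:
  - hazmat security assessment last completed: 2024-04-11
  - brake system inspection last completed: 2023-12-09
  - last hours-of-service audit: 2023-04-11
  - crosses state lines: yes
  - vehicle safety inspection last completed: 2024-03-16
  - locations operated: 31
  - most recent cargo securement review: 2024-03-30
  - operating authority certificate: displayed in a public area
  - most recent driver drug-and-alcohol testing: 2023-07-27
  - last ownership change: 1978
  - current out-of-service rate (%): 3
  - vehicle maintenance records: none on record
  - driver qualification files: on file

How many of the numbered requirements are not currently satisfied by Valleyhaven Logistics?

2

1. hours-of-service audit 381 days ago vs limit 365 → not met
2. hazmat security assessment 15 days ago vs limit 30 → met
3. cargo securement review 27 days ago vs limit 30 → met
4. vehicle safety inspection 41 days ago vs limit 45 → met
5. vehicle maintenance records absent → not met
6. driver qualification files present → met
7. brake system inspection 139 days ago vs limit 180 → met
8. driver drug-and-alcohol testing 274 days ago vs limit 540 → met
9. condition 'crosses state lines' holds; out-of-service rate (%) 3 ≤ 25 → met
10. operating authority certificate present → met
Not met: 2 of 10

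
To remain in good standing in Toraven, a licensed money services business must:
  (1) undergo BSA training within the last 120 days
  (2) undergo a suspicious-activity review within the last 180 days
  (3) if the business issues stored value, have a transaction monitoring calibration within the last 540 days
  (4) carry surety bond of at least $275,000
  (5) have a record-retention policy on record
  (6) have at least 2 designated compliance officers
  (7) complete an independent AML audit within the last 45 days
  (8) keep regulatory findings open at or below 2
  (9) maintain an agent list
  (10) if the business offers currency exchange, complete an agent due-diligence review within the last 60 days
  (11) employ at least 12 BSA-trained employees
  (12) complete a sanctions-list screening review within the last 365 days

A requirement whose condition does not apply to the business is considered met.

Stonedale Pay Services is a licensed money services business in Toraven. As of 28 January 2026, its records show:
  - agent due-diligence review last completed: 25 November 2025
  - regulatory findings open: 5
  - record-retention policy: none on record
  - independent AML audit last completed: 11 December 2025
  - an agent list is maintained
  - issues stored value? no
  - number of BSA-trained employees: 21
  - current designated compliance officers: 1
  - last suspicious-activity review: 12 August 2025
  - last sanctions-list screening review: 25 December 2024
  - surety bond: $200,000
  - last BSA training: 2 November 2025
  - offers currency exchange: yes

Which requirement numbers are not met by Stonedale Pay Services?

4, 5, 6, 7, 8, 10, 12

1. BSA training 87 days ago vs limit 120 → met
2. suspicious-activity review 169 days ago vs limit 180 → met
3. condition 'issues stored value' does not hold → requirement n/a → met
4. surety bond $200,000 < $275,000 → not met
5. record-retention policy absent → not met
6. designated compliance officers 1 < 2 → not met
7. independent AML audit 48 days ago vs limit 45 → not met
8. regulatory findings open 5 > 2 → not met
9. agent list present → met
10. condition 'offers currency exchange' holds; agent due-diligence review 64 days ago vs limit 60 → not met
11. BSA-trained employees 21 ≥ 12 → met
12. sanctions-list screening review 399 days ago vs limit 365 → not met
Not met: 4, 5, 6, 7, 8, 10, 12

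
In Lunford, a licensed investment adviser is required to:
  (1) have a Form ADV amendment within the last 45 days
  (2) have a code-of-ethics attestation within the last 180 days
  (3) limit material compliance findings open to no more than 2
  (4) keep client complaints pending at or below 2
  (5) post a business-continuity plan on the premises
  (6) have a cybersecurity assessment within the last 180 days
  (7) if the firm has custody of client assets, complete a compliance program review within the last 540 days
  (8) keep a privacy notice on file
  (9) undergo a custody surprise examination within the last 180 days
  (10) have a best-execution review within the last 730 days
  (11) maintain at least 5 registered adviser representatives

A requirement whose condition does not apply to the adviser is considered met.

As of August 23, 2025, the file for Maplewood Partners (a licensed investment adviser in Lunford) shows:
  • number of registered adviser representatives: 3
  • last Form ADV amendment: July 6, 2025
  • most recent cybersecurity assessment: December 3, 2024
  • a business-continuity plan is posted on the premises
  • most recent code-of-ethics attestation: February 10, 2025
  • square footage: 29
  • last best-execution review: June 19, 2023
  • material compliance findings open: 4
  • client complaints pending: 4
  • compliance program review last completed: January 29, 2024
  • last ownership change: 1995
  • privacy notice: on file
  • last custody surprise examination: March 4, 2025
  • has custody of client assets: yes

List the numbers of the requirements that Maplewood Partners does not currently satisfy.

1, 2, 3, 4, 6, 7, 10, 11

1. Form ADV amendment 48 days ago vs limit 45 → not met
2. code-of-ethics attestation 194 days ago vs limit 180 → not met
3. material compliance findings open 4 > 2 → not met
4. client complaints pending 4 > 2 → not met
5. business-continuity plan present → met
6. cybersecurity assessment 263 days ago vs limit 180 → not met
7. condition 'has custody of client assets' holds; compliance program review 572 days ago vs limit 540 → not met
8. privacy notice present → met
9. custody surprise examination 172 days ago vs limit 180 → met
10. best-execution review 796 days ago vs limit 730 → not met
11. registered adviser representatives 3 < 5 → not met
Not met: 1, 2, 3, 4, 6, 7, 10, 11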